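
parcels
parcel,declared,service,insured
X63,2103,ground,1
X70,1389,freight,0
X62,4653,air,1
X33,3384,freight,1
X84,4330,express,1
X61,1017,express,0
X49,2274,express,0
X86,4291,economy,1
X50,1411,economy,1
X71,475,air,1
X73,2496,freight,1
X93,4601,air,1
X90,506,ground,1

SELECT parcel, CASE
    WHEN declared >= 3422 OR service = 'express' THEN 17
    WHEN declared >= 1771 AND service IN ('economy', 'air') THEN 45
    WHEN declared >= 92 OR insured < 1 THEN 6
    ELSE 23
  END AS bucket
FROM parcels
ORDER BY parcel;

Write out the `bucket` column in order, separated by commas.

parcel=X33: declared >= 92 OR insured < 1 → 6
parcel=X49: declared >= 3422 OR service = 'express' → 17
parcel=X50: declared >= 92 OR insured < 1 → 6
parcel=X61: declared >= 3422 OR service = 'express' → 17
parcel=X62: declared >= 3422 OR service = 'express' → 17
parcel=X63: declared >= 92 OR insured < 1 → 6
parcel=X70: declared >= 92 OR insured < 1 → 6
parcel=X71: declared >= 92 OR insured < 1 → 6
parcel=X73: declared >= 92 OR insured < 1 → 6
parcel=X84: declared >= 3422 OR service = 'express' → 17
parcel=X86: declared >= 3422 OR service = 'express' → 17
parcel=X90: declared >= 92 OR insured < 1 → 6
parcel=X93: declared >= 3422 OR service = 'express' → 17

6, 17, 6, 17, 17, 6, 6, 6, 6, 17, 17, 6, 17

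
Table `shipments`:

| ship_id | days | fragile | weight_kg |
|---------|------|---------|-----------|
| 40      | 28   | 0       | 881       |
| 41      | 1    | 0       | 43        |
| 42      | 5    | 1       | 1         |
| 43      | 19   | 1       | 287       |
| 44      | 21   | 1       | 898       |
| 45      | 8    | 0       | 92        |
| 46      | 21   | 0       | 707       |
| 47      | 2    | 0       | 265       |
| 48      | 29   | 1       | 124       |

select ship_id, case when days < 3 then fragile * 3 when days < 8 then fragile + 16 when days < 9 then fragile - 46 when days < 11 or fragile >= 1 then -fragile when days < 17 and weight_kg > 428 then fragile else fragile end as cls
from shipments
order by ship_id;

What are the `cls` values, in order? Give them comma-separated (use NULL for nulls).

0, 0, 17, -1, -1, -46, 0, 0, -1

ship_id=40: ELSE → 0
ship_id=41: days < 3 → 0
ship_id=42: days < 8 → 17
ship_id=43: days < 11 or fragile >= 1 → -1
ship_id=44: days < 11 or fragile >= 1 → -1
ship_id=45: days < 9 → -46
ship_id=46: ELSE → 0
ship_id=47: days < 3 → 0
ship_id=48: days < 11 or fragile >= 1 → -1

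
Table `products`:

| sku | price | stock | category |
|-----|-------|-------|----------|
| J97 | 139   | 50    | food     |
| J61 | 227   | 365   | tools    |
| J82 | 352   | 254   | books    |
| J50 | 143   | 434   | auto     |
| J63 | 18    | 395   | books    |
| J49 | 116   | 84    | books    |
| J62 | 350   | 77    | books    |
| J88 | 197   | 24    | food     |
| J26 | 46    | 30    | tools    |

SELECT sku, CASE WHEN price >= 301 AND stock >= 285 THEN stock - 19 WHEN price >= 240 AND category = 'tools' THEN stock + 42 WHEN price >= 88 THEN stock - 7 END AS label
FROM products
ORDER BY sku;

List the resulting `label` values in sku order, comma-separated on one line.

sku=J26: (no match → NULL) → NULL
sku=J49: price >= 88 → 77
sku=J50: price >= 88 → 427
sku=J61: price >= 88 → 358
sku=J62: price >= 88 → 70
sku=J63: (no match → NULL) → NULL
sku=J82: price >= 88 → 247
sku=J88: price >= 88 → 17
sku=J97: price >= 88 → 43

NULL, 77, 427, 358, 70, NULL, 247, 17, 43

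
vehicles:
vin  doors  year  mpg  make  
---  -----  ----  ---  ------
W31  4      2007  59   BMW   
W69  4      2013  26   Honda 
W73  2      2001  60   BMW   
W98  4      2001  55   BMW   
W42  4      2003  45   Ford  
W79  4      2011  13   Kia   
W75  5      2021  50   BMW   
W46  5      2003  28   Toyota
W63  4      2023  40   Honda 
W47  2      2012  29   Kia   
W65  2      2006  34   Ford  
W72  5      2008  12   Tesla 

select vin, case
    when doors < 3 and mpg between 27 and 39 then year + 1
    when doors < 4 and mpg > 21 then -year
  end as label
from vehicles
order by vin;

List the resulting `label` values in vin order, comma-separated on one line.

vin=W31: (no match → NULL) → NULL
vin=W42: (no match → NULL) → NULL
vin=W46: (no match → NULL) → NULL
vin=W47: doors < 3 and mpg between 27 and 39 → 2013
vin=W63: (no match → NULL) → NULL
vin=W65: doors < 3 and mpg between 27 and 39 → 2007
vin=W69: (no match → NULL) → NULL
vin=W72: (no match → NULL) → NULL
vin=W73: doors < 4 and mpg > 21 → -2001
vin=W75: (no match → NULL) → NULL
vin=W79: (no match → NULL) → NULL
vin=W98: (no match → NULL) → NULL

NULL, NULL, NULL, 2013, NULL, 2007, NULL, NULL, -2001, NULL, NULL, NULL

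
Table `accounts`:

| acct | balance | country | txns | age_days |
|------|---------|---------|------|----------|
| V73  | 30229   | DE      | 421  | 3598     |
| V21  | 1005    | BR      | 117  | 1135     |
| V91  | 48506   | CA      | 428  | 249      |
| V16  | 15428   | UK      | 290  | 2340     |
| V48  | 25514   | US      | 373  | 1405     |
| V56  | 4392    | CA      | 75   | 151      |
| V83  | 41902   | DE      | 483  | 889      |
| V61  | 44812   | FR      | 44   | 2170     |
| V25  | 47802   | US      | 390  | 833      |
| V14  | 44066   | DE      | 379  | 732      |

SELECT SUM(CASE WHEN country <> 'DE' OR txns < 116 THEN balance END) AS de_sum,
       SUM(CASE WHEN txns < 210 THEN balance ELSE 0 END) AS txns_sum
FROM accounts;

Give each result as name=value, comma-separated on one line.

[de_sum: country <> 'DE' OR txns < 116]
acct=V73: ✗
acct=V21: ✓ → 1005
acct=V91: ✓ → 48506
acct=V16: ✓ → 15428
acct=V48: ✓ → 25514
acct=V56: ✓ → 4392
acct=V83: ✗
acct=V61: ✓ → 44812
acct=V25: ✓ → 47802
acct=V14: ✗
de_sum = 1005 + 48506 + 15428 + 25514 + 4392 + 44812 + 47802 = 187459
—
[txns_sum: txns < 210]
acct=V73: ✗
acct=V21: ✓ → 1005
acct=V91: ✗
acct=V16: ✗
acct=V48: ✗
acct=V56: ✓ → 4392
acct=V83: ✗
acct=V61: ✓ → 44812
acct=V25: ✗
acct=V14: ✗
txns_sum = 1005 + 4392 + 44812 = 50209

de_sum=187459, txns_sum=50209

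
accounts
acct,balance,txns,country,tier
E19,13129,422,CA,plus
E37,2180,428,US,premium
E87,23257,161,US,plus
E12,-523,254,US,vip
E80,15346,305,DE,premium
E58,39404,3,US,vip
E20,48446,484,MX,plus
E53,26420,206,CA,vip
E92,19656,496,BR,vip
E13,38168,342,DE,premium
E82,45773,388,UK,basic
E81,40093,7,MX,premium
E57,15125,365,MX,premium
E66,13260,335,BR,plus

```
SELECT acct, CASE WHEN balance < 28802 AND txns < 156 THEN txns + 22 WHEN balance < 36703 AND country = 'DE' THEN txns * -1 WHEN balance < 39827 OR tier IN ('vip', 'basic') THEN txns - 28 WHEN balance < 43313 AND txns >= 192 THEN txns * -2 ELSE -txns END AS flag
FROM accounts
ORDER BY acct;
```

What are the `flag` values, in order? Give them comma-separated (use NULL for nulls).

226, 314, 394, -484, 400, 178, 337, -25, 307, -305, -7, 360, 133, 468

acct=E12: balance < 39827 OR tier IN ('vip', 'basic') → 226
acct=E13: balance < 39827 OR tier IN ('vip', 'basic') → 314
acct=E19: balance < 39827 OR tier IN ('vip', 'basic') → 394
acct=E20: ELSE → -484
acct=E37: balance < 39827 OR tier IN ('vip', 'basic') → 400
acct=E53: balance < 39827 OR tier IN ('vip', 'basic') → 178
acct=E57: balance < 39827 OR tier IN ('vip', 'basic') → 337
acct=E58: balance < 39827 OR tier IN ('vip', 'basic') → -25
acct=E66: balance < 39827 OR tier IN ('vip', 'basic') → 307
acct=E80: balance < 36703 AND country = 'DE' → -305
acct=E81: ELSE → -7
acct=E82: balance < 39827 OR tier IN ('vip', 'basic') → 360
acct=E87: balance < 39827 OR tier IN ('vip', 'basic') → 133
acct=E92: balance < 39827 OR tier IN ('vip', 'basic') → 468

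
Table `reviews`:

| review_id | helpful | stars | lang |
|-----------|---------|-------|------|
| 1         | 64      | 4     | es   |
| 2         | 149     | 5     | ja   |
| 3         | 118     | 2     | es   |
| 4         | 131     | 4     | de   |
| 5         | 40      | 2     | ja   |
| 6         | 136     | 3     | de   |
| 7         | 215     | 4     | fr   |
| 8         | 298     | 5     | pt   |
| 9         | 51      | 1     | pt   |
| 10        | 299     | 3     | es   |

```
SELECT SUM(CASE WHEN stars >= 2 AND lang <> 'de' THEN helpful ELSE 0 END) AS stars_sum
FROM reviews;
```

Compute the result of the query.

1183

review_id=1: ✓ → 64
review_id=2: ✓ → 149
review_id=3: ✓ → 118
review_id=4: ✗
review_id=5: ✓ → 40
review_id=6: ✗
review_id=7: ✓ → 215
review_id=8: ✓ → 298
review_id=9: ✗
review_id=10: ✓ → 299
stars_sum = 64 + 149 + 118 + 40 + 215 + 298 + 299 = 1183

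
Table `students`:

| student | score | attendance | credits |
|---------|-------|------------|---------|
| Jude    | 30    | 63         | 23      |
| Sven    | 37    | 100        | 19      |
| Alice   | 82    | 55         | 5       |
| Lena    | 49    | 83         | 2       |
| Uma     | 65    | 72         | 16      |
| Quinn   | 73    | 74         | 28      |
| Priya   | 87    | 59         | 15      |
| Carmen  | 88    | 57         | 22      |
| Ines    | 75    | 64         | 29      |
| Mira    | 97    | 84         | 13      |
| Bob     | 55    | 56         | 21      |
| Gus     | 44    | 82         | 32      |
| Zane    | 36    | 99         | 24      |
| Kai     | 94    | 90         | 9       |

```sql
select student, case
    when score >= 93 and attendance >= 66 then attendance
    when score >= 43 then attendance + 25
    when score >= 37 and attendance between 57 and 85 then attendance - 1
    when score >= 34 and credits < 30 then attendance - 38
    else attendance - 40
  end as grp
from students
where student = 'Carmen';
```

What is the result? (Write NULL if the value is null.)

student = Carmen: score=88, attendance=57, credits=22.
score >= 93 and attendance >= 66 → false
score >= 43 → true → 82

82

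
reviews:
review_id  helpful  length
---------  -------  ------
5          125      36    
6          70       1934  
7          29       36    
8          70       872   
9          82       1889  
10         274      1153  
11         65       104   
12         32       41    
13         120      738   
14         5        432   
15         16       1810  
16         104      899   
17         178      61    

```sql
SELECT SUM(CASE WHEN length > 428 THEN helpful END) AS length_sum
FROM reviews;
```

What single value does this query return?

741

review_id=5: ✗
review_id=6: ✓ → 70
review_id=7: ✗
review_id=8: ✓ → 70
review_id=9: ✓ → 82
review_id=10: ✓ → 274
review_id=11: ✗
review_id=12: ✗
review_id=13: ✓ → 120
review_id=14: ✓ → 5
review_id=15: ✓ → 16
review_id=16: ✓ → 104
review_id=17: ✗
length_sum = 70 + 70 + 82 + 274 + 120 + 5 + 16 + 104 = 741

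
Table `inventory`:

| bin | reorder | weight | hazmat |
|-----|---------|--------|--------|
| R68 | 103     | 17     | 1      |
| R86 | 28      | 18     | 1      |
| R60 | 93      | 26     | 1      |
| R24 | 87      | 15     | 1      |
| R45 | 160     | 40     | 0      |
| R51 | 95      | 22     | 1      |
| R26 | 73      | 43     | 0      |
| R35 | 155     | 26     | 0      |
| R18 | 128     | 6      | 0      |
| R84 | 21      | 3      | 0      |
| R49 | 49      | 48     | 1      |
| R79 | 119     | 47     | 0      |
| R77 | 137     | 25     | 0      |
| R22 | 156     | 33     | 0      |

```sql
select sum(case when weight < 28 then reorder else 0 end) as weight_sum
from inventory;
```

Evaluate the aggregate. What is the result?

847

bin=R68: ✓ → 103
bin=R86: ✓ → 28
bin=R60: ✓ → 93
bin=R24: ✓ → 87
bin=R45: ✗
bin=R51: ✓ → 95
bin=R26: ✗
bin=R35: ✓ → 155
bin=R18: ✓ → 128
bin=R84: ✓ → 21
bin=R49: ✗
bin=R79: ✗
bin=R77: ✓ → 137
bin=R22: ✗
weight_sum = 103 + 28 + 93 + 87 + 95 + 155 + 128 + 21 + 137 = 847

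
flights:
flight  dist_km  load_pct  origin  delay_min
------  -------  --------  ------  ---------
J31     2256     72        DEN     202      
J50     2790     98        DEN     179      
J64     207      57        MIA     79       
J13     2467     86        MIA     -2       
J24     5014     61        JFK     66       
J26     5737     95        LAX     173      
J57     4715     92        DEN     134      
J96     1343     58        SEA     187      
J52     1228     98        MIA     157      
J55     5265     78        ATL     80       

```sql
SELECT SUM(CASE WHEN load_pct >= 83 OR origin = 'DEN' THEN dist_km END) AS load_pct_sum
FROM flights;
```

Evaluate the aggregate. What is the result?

19193

flight=J31: ✓ → 2256
flight=J50: ✓ → 2790
flight=J64: ✗
flight=J13: ✓ → 2467
flight=J24: ✗
flight=J26: ✓ → 5737
flight=J57: ✓ → 4715
flight=J96: ✗
flight=J52: ✓ → 1228
flight=J55: ✗
load_pct_sum = 2256 + 2790 + 2467 + 5737 + 4715 + 1228 = 19193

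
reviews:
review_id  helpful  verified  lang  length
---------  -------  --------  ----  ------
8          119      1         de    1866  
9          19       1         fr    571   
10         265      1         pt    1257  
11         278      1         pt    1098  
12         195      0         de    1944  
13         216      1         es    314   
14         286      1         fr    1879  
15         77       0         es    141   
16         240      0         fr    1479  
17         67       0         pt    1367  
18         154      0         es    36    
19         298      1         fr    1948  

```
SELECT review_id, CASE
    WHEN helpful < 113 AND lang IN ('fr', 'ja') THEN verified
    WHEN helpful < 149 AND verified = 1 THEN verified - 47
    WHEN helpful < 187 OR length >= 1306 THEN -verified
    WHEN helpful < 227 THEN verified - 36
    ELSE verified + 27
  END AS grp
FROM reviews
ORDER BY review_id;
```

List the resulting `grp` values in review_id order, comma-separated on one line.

review_id=8: helpful < 149 AND verified = 1 → -46
review_id=9: helpful < 113 AND lang IN ('fr', 'ja') → 1
review_id=10: ELSE → 28
review_id=11: ELSE → 28
review_id=12: helpful < 187 OR length >= 1306 → 0
review_id=13: helpful < 227 → -35
review_id=14: helpful < 187 OR length >= 1306 → -1
review_id=15: helpful < 187 OR length >= 1306 → 0
review_id=16: helpful < 187 OR length >= 1306 → 0
review_id=17: helpful < 187 OR length >= 1306 → 0
review_id=18: helpful < 187 OR length >= 1306 → 0
review_id=19: helpful < 187 OR length >= 1306 → -1

-46, 1, 28, 28, 0, -35, -1, 0, 0, 0, 0, -1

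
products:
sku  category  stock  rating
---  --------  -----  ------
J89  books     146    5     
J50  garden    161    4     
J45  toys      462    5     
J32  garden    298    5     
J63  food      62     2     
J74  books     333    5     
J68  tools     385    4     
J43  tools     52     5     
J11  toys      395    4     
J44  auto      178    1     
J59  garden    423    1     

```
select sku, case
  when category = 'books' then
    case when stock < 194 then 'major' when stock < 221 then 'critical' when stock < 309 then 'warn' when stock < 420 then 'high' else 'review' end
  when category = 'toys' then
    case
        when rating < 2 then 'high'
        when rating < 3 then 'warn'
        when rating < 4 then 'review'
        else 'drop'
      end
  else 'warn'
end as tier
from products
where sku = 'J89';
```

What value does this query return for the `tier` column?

major

sku = J89: category=books, stock=146, rating=5.
category='books' → inner[stock < 194] → major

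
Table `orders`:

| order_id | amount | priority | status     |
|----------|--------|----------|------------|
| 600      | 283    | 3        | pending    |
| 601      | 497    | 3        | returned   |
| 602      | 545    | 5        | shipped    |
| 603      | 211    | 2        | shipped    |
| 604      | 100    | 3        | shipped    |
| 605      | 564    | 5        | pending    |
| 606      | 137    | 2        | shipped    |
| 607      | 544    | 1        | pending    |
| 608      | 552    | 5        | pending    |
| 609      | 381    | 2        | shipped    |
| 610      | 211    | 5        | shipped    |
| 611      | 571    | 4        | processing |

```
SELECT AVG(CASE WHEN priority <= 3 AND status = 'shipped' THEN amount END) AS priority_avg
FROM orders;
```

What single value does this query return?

order_id=600: ✗
order_id=601: ✗
order_id=602: ✗
order_id=603: ✓ → 211
order_id=604: ✓ → 100
order_id=605: ✗
order_id=606: ✓ → 137
order_id=607: ✗
order_id=608: ✗
order_id=609: ✓ → 381
order_id=610: ✗
order_id=611: ✗
priority_avg = (211 + 100 + 137 + 381) / 4 = 207.25

207.25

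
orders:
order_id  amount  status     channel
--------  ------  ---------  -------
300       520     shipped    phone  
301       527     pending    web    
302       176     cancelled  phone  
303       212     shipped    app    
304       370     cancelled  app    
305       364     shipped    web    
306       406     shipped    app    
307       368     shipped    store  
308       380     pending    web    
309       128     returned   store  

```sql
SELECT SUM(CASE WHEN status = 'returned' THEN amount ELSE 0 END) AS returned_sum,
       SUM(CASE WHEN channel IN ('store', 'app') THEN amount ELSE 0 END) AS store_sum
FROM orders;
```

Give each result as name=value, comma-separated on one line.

[returned_sum: status = 'returned']
order_id=300: ✗
order_id=301: ✗
order_id=302: ✗
order_id=303: ✗
order_id=304: ✗
order_id=305: ✗
order_id=306: ✗
order_id=307: ✗
order_id=308: ✗
order_id=309: ✓ → 128
returned_sum = 128
—
[store_sum: channel IN ('store', 'app')]
order_id=300: ✗
order_id=301: ✗
order_id=302: ✗
order_id=303: ✓ → 212
order_id=304: ✓ → 370
order_id=305: ✗
order_id=306: ✓ → 406
order_id=307: ✓ → 368
order_id=308: ✗
order_id=309: ✓ → 128
store_sum = 212 + 370 + 406 + 368 + 128 = 1484

returned_sum=128, store_sum=1484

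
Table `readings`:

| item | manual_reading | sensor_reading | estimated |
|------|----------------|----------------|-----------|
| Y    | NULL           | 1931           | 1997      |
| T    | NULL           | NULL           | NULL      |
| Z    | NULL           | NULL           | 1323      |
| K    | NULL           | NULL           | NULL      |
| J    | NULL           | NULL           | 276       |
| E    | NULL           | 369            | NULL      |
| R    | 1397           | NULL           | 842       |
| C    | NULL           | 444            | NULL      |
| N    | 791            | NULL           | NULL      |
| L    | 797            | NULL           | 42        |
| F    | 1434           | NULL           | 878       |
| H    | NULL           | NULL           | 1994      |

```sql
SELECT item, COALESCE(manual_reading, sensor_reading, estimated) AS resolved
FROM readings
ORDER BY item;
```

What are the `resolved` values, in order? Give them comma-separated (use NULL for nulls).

444, 369, 1434, 1994, 276, NULL, 797, 791, 1397, NULL, 1931, 1323

item=C: manual_reading=NULL, sensor_reading=444 → 444
item=E: manual_reading=NULL, sensor_reading=369 → 369
item=F: manual_reading=1434 → 1434
item=H: manual_reading=NULL, sensor_reading=NULL, estimated=1994 → 1994
item=J: manual_reading=NULL, sensor_reading=NULL, estimated=276 → 276
item=K: manual_reading=NULL, sensor_reading=NULL, estimated=NULL (all NULL) → NULL
item=L: manual_reading=797 → 797
item=N: manual_reading=791 → 791
item=R: manual_reading=1397 → 1397
item=T: manual_reading=NULL, sensor_reading=NULL, estimated=NULL (all NULL) → NULL
item=Y: manual_reading=NULL, sensor_reading=1931 → 1931
item=Z: manual_reading=NULL, sensor_reading=NULL, estimated=1323 → 1323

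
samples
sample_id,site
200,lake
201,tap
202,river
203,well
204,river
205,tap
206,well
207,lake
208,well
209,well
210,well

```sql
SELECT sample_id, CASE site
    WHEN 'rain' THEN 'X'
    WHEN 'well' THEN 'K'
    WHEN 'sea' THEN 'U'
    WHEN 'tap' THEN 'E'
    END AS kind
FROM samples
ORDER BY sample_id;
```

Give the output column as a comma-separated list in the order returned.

NULL, E, NULL, K, NULL, E, K, NULL, K, K, K

sample_id=200: (no match → NULL) → NULL
sample_id=201: site='tap' → E
sample_id=202: (no match → NULL) → NULL
sample_id=203: site='well' → K
sample_id=204: (no match → NULL) → NULL
sample_id=205: site='tap' → E
sample_id=206: site='well' → K
sample_id=207: (no match → NULL) → NULL
sample_id=208: site='well' → K
sample_id=209: site='well' → K
sample_id=210: site='well' → K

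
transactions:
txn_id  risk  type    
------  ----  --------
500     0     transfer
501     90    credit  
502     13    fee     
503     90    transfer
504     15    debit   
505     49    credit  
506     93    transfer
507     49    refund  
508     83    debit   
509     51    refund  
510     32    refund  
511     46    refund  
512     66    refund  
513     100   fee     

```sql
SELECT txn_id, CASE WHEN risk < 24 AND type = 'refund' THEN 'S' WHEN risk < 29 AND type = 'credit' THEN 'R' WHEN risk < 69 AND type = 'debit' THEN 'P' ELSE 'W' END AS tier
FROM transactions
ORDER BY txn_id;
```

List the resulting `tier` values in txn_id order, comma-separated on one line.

W, W, W, W, P, W, W, W, W, W, W, W, W, W

txn_id=500: ELSE → W
txn_id=501: ELSE → W
txn_id=502: ELSE → W
txn_id=503: ELSE → W
txn_id=504: risk < 69 AND type = 'debit' → P
txn_id=505: ELSE → W
txn_id=506: ELSE → W
txn_id=507: ELSE → W
txn_id=508: ELSE → W
txn_id=509: ELSE → W
txn_id=510: ELSE → W
txn_id=511: ELSE → W
txn_id=512: ELSE → W
txn_id=513: ELSE → W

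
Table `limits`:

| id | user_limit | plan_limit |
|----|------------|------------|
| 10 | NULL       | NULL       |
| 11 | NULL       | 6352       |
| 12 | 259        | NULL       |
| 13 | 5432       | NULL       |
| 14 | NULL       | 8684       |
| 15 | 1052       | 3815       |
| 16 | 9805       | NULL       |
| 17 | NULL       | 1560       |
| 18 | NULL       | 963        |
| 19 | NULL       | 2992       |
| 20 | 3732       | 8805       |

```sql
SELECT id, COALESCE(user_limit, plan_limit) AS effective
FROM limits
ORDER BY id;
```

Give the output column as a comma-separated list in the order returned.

NULL, 6352, 259, 5432, 8684, 1052, 9805, 1560, 963, 2992, 3732

id=10: user_limit=NULL, plan_limit=NULL (all NULL) → NULL
id=11: user_limit=NULL, plan_limit=6352 → 6352
id=12: user_limit=259 → 259
id=13: user_limit=5432 → 5432
id=14: user_limit=NULL, plan_limit=8684 → 8684
id=15: user_limit=1052 → 1052
id=16: user_limit=9805 → 9805
id=17: user_limit=NULL, plan_limit=1560 → 1560
id=18: user_limit=NULL, plan_limit=963 → 963
id=19: user_limit=NULL, plan_limit=2992 → 2992
id=20: user_limit=3732 → 3732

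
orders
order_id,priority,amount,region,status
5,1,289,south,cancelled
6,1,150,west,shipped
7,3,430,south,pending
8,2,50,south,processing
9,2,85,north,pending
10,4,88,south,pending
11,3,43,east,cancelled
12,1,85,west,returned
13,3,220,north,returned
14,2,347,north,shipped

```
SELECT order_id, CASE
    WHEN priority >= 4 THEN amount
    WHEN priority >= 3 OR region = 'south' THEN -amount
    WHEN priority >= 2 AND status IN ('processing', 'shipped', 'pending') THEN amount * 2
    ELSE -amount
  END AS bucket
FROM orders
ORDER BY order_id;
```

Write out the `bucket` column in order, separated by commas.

-289, -150, -430, -50, 170, 88, -43, -85, -220, 694

order_id=5: priority >= 3 OR region = 'south' → -289
order_id=6: ELSE → -150
order_id=7: priority >= 3 OR region = 'south' → -430
order_id=8: priority >= 3 OR region = 'south' → -50
order_id=9: priority >= 2 AND status IN ('processing', 'shipped', 'pending') → 170
order_id=10: priority >= 4 → 88
order_id=11: priority >= 3 OR region = 'south' → -43
order_id=12: ELSE → -85
order_id=13: priority >= 3 OR region = 'south' → -220
order_id=14: priority >= 2 AND status IN ('processing', 'shipped', 'pending') → 694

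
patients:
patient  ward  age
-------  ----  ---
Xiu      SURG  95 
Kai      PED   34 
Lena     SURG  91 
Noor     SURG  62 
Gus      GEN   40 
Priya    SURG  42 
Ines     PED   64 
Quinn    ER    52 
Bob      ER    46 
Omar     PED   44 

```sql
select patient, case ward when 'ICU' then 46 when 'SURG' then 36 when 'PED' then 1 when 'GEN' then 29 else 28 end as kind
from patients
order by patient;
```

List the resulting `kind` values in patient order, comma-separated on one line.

28, 29, 1, 1, 36, 36, 1, 36, 28, 36

patient=Bob: ELSE → 28
patient=Gus: ward='GEN' → 29
patient=Ines: ward='PED' → 1
patient=Kai: ward='PED' → 1
patient=Lena: ward='SURG' → 36
patient=Noor: ward='SURG' → 36
patient=Omar: ward='PED' → 1
patient=Priya: ward='SURG' → 36
patient=Quinn: ELSE → 28
patient=Xiu: ward='SURG' → 36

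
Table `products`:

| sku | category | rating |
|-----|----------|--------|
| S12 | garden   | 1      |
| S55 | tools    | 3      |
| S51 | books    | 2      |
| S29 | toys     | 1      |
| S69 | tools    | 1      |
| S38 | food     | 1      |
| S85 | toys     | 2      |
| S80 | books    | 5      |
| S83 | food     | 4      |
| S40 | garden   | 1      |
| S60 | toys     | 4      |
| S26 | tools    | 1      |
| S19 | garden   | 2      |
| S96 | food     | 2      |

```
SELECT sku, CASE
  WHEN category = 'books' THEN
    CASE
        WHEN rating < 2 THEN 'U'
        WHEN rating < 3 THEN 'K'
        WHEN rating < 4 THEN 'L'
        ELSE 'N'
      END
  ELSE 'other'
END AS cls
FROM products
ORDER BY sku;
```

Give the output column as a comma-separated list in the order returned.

sku=S12: category='garden' → outer ELSE → other
sku=S19: category='garden' → outer ELSE → other
sku=S26: category='tools' → outer ELSE → other
sku=S29: category='toys' → outer ELSE → other
sku=S38: category='food' → outer ELSE → other
sku=S40: category='garden' → outer ELSE → other
sku=S51: category='books' → inner[rating < 3] → K
sku=S55: category='tools' → outer ELSE → other
sku=S60: category='toys' → outer ELSE → other
sku=S69: category='tools' → outer ELSE → other
sku=S80: category='books' → inner[ELSE] → N
sku=S83: category='food' → outer ELSE → other
sku=S85: category='toys' → outer ELSE → other
sku=S96: category='food' → outer ELSE → other

other, other, other, other, other, other, K, other, other, other, N, other, other, other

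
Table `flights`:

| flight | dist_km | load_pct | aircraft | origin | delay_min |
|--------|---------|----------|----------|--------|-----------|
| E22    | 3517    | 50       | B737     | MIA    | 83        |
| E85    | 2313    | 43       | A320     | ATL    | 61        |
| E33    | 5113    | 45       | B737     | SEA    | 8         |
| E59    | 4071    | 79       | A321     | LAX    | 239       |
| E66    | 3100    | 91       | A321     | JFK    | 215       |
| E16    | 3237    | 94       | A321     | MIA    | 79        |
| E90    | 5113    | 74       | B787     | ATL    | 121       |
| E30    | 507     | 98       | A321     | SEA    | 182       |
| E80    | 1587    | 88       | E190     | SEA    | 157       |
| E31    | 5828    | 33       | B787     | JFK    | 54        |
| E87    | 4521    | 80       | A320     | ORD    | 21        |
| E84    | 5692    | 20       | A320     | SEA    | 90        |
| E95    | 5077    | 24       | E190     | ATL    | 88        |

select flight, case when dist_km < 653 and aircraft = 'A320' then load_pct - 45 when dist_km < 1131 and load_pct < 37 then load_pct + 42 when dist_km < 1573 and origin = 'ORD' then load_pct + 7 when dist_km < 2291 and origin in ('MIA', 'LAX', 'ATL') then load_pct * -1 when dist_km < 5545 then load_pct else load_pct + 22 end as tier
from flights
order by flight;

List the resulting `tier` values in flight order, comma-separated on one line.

94, 50, 98, 55, 45, 79, 91, 88, 42, 43, 80, 74, 24

flight=E16: dist_km < 5545 → 94
flight=E22: dist_km < 5545 → 50
flight=E30: dist_km < 5545 → 98
flight=E31: ELSE → 55
flight=E33: dist_km < 5545 → 45
flight=E59: dist_km < 5545 → 79
flight=E66: dist_km < 5545 → 91
flight=E80: dist_km < 5545 → 88
flight=E84: ELSE → 42
flight=E85: dist_km < 5545 → 43
flight=E87: dist_km < 5545 → 80
flight=E90: dist_km < 5545 → 74
flight=E95: dist_km < 5545 → 24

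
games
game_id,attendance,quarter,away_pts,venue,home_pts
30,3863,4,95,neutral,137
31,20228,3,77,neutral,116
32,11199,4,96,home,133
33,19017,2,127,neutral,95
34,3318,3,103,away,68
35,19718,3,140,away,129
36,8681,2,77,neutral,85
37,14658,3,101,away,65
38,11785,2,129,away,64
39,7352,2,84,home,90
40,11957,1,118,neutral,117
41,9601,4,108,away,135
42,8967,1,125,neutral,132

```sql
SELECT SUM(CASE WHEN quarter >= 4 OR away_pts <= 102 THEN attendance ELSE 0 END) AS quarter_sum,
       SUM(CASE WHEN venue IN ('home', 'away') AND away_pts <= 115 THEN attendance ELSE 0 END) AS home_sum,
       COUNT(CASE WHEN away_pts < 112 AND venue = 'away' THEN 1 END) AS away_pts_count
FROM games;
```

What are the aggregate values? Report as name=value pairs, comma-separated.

[quarter_sum: quarter >= 4 OR away_pts <= 102]
game_id=30: ✓ → 3863
game_id=31: ✓ → 20228
game_id=32: ✓ → 11199
game_id=33: ✗
game_id=34: ✗
game_id=35: ✗
game_id=36: ✓ → 8681
game_id=37: ✓ → 14658
game_id=38: ✗
game_id=39: ✓ → 7352
game_id=40: ✗
game_id=41: ✓ → 9601
game_id=42: ✗
quarter_sum = 3863 + 20228 + 11199 + 8681 + 14658 + 7352 + 9601 = 75582
—
[home_sum: venue IN ('home', 'away') AND away_pts <= 115]
game_id=30: ✗
game_id=31: ✗
game_id=32: ✓ → 11199
game_id=33: ✗
game_id=34: ✓ → 3318
game_id=35: ✗
game_id=36: ✗
game_id=37: ✓ → 14658
game_id=38: ✗
game_id=39: ✓ → 7352
game_id=40: ✗
game_id=41: ✓ → 9601
game_id=42: ✗
home_sum = 11199 + 3318 + 14658 + 7352 + 9601 = 46128
—
[away_pts_count: away_pts < 112 AND venue = 'away']
game_id=30: ✗
game_id=31: ✗
game_id=32: ✗
game_id=33: ✗
game_id=34: ✓ → 1
game_id=35: ✗
game_id=36: ✗
game_id=37: ✓ → 1
game_id=38: ✗
game_id=39: ✗
game_id=40: ✗
game_id=41: ✓ → 1
game_id=42: ✗
away_pts_count = COUNT(1, 1, 1) = 3

quarter_sum=75582, home_sum=46128, away_pts_count=3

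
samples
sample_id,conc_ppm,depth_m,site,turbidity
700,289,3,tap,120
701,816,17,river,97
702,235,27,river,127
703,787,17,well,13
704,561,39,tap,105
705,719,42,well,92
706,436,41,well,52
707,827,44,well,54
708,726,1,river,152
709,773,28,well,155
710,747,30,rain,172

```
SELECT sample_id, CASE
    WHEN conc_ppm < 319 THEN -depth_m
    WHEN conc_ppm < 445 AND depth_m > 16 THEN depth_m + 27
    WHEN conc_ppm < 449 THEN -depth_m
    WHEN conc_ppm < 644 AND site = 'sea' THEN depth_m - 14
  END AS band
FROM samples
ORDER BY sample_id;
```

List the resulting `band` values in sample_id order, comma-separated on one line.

-3, NULL, -27, NULL, NULL, NULL, 68, NULL, NULL, NULL, NULL

sample_id=700: conc_ppm < 319 → -3
sample_id=701: (no match → NULL) → NULL
sample_id=702: conc_ppm < 319 → -27
sample_id=703: (no match → NULL) → NULL
sample_id=704: (no match → NULL) → NULL
sample_id=705: (no match → NULL) → NULL
sample_id=706: conc_ppm < 445 AND depth_m > 16 → 68
sample_id=707: (no match → NULL) → NULL
sample_id=708: (no match → NULL) → NULL
sample_id=709: (no match → NULL) → NULL
sample_id=710: (no match → NULL) → NULL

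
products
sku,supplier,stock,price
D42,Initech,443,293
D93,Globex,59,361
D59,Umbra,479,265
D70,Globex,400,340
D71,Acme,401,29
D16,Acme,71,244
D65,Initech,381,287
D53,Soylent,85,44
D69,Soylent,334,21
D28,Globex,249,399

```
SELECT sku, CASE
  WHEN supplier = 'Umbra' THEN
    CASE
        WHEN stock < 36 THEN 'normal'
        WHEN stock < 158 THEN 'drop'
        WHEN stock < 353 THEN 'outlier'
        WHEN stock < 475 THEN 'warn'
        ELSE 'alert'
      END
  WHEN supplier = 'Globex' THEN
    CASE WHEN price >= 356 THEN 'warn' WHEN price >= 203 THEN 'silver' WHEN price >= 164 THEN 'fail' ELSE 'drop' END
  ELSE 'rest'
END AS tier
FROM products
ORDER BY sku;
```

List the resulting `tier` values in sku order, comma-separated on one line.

sku=D16: supplier='Acme' → outer ELSE → rest
sku=D28: supplier='Globex' → inner[price >= 356] → warn
sku=D42: supplier='Initech' → outer ELSE → rest
sku=D53: supplier='Soylent' → outer ELSE → rest
sku=D59: supplier='Umbra' → inner[ELSE] → alert
sku=D65: supplier='Initech' → outer ELSE → rest
sku=D69: supplier='Soylent' → outer ELSE → rest
sku=D70: supplier='Globex' → inner[price >= 203] → silver
sku=D71: supplier='Acme' → outer ELSE → rest
sku=D93: supplier='Globex' → inner[price >= 356] → warn

rest, warn, rest, rest, alert, rest, rest, silver, rest, warn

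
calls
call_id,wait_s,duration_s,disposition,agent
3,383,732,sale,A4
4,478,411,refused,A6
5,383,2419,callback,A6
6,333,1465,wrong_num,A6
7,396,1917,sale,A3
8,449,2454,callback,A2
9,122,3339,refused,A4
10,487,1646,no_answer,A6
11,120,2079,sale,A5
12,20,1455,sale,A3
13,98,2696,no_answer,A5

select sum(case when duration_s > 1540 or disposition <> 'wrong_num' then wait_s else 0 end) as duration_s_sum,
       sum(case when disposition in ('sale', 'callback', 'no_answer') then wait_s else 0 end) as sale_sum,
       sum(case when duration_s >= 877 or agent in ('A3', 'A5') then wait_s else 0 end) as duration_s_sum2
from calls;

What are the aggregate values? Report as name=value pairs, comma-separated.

[duration_s_sum: duration_s > 1540 or disposition <> 'wrong_num']
call_id=3: ✓ → 383
call_id=4: ✓ → 478
call_id=5: ✓ → 383
call_id=6: ✗
call_id=7: ✓ → 396
call_id=8: ✓ → 449
call_id=9: ✓ → 122
call_id=10: ✓ → 487
call_id=11: ✓ → 120
call_id=12: ✓ → 20
call_id=13: ✓ → 98
duration_s_sum = 383 + 478 + 383 + 396 + 449 + 122 + 487 + 120 + 20 + 98 = 2936
—
[sale_sum: disposition in ('sale', 'callback', 'no_answer')]
call_id=3: ✓ → 383
call_id=4: ✗
call_id=5: ✓ → 383
call_id=6: ✗
call_id=7: ✓ → 396
call_id=8: ✓ → 449
call_id=9: ✗
call_id=10: ✓ → 487
call_id=11: ✓ → 120
call_id=12: ✓ → 20
call_id=13: ✓ → 98
sale_sum = 383 + 383 + 396 + 449 + 487 + 120 + 20 + 98 = 2336
—
[duration_s_sum2: duration_s >= 877 or agent in ('A3', 'A5')]
call_id=3: ✗
call_id=4: ✗
call_id=5: ✓ → 383
call_id=6: ✓ → 333
call_id=7: ✓ → 396
call_id=8: ✓ → 449
call_id=9: ✓ → 122
call_id=10: ✓ → 487
call_id=11: ✓ → 120
call_id=12: ✓ → 20
call_id=13: ✓ → 98
duration_s_sum2 = 383 + 333 + 396 + 449 + 122 + 487 + 120 + 20 + 98 = 2408

duration_s_sum=2936, sale_sum=2336, duration_s_sum2=2408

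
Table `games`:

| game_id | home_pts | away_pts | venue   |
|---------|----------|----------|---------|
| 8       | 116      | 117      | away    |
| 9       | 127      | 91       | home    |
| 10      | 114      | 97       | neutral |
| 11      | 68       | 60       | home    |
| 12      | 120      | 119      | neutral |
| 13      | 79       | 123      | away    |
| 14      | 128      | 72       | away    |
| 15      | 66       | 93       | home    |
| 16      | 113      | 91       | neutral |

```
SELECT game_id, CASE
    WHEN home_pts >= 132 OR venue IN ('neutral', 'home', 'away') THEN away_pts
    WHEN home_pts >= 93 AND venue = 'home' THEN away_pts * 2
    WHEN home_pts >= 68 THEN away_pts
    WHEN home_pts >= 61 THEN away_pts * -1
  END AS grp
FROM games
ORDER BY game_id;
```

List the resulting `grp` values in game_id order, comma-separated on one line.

game_id=8: home_pts >= 132 OR venue IN ('neutral', 'home', 'away') → 117
game_id=9: home_pts >= 132 OR venue IN ('neutral', 'home', 'away') → 91
game_id=10: home_pts >= 132 OR venue IN ('neutral', 'home', 'away') → 97
game_id=11: home_pts >= 132 OR venue IN ('neutral', 'home', 'away') → 60
game_id=12: home_pts >= 132 OR venue IN ('neutral', 'home', 'away') → 119
game_id=13: home_pts >= 132 OR venue IN ('neutral', 'home', 'away') → 123
game_id=14: home_pts >= 132 OR venue IN ('neutral', 'home', 'away') → 72
game_id=15: home_pts >= 132 OR venue IN ('neutral', 'home', 'away') → 93
game_id=16: home_pts >= 132 OR venue IN ('neutral', 'home', 'away') → 91

117, 91, 97, 60, 119, 123, 72, 93, 91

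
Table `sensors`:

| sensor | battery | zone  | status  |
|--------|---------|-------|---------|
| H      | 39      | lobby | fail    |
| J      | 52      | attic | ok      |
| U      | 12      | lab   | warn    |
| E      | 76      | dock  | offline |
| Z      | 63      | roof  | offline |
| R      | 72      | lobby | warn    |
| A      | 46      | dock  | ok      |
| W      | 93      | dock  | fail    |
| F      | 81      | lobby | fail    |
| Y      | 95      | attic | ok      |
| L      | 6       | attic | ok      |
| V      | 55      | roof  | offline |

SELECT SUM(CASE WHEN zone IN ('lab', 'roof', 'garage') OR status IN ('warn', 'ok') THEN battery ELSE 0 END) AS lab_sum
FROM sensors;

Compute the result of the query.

sensor=H: ✗
sensor=J: ✓ → 52
sensor=U: ✓ → 12
sensor=E: ✗
sensor=Z: ✓ → 63
sensor=R: ✓ → 72
sensor=A: ✓ → 46
sensor=W: ✗
sensor=F: ✗
sensor=Y: ✓ → 95
sensor=L: ✓ → 6
sensor=V: ✓ → 55
lab_sum = 52 + 12 + 63 + 72 + 46 + 95 + 6 + 55 = 401

401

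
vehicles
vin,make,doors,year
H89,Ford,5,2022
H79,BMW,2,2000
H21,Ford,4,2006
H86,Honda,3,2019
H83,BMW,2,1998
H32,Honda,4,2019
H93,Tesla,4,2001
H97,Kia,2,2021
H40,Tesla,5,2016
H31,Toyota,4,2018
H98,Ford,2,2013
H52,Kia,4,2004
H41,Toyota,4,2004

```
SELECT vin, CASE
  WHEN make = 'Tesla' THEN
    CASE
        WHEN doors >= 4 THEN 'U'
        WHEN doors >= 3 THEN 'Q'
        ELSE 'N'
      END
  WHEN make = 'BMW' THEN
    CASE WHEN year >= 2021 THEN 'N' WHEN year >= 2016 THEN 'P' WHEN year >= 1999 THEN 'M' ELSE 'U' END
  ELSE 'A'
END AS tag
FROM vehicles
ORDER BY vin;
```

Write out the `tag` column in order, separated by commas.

A, A, A, U, A, A, M, U, A, A, U, A, A

vin=H21: make='Ford' → outer ELSE → A
vin=H31: make='Toyota' → outer ELSE → A
vin=H32: make='Honda' → outer ELSE → A
vin=H40: make='Tesla' → inner[doors >= 4] → U
vin=H41: make='Toyota' → outer ELSE → A
vin=H52: make='Kia' → outer ELSE → A
vin=H79: make='BMW' → inner[year >= 1999] → M
vin=H83: make='BMW' → inner[ELSE] → U
vin=H86: make='Honda' → outer ELSE → A
vin=H89: make='Ford' → outer ELSE → A
vin=H93: make='Tesla' → inner[doors >= 4] → U
vin=H97: make='Kia' → outer ELSE → A
vin=H98: make='Ford' → outer ELSE → A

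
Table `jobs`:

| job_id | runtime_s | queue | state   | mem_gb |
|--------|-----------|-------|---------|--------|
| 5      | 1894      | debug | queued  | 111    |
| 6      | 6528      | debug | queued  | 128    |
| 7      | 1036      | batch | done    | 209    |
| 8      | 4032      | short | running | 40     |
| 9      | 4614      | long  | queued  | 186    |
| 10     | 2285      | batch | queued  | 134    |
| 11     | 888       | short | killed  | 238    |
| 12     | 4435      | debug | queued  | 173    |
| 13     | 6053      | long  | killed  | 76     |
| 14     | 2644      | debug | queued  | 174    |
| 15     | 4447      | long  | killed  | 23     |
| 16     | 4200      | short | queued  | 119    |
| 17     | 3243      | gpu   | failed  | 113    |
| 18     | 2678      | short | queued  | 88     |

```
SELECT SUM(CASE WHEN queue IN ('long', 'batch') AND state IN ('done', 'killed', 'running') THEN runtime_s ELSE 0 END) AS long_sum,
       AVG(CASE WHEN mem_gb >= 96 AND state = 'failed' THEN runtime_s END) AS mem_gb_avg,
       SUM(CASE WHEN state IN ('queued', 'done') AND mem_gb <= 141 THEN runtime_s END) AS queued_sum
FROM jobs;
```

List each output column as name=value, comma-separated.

[long_sum: queue IN ('long', 'batch') AND state IN ('done', 'killed', 'running')]
job_id=5: ✗
job_id=6: ✗
job_id=7: ✓ → 1036
job_id=8: ✗
job_id=9: ✗
job_id=10: ✗
job_id=11: ✗
job_id=12: ✗
job_id=13: ✓ → 6053
job_id=14: ✗
job_id=15: ✓ → 4447
job_id=16: ✗
job_id=17: ✗
job_id=18: ✗
long_sum = 1036 + 6053 + 4447 = 11536
—
[mem_gb_avg: mem_gb >= 96 AND state = 'failed']
job_id=5: ✗
job_id=6: ✗
job_id=7: ✗
job_id=8: ✗
job_id=9: ✗
job_id=10: ✗
job_id=11: ✗
job_id=12: ✗
job_id=13: ✗
job_id=14: ✗
job_id=15: ✗
job_id=16: ✗
job_id=17: ✓ → 3243
job_id=18: ✗
mem_gb_avg = 3243
—
[queued_sum: state IN ('queued', 'done') AND mem_gb <= 141]
job_id=5: ✓ → 1894
job_id=6: ✓ → 6528
job_id=7: ✗
job_id=8: ✗
job_id=9: ✗
job_id=10: ✓ → 2285
job_id=11: ✗
job_id=12: ✗
job_id=13: ✗
job_id=14: ✗
job_id=15: ✗
job_id=16: ✓ → 4200
job_id=17: ✗
job_id=18: ✓ → 2678
queued_sum = 1894 + 6528 + 2285 + 4200 + 2678 = 17585

long_sum=11536, mem_gb_avg=3243, queued_sum=17585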